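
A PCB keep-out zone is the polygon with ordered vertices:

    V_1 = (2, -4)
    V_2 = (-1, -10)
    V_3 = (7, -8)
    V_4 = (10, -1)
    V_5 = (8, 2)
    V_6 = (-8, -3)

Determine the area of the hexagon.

92.5

Apply Gauss's area formula: 2A = Σ (x_i·y_{i+1} − x_{i+1}·y_i), indices taken mod 6.
Σ = (-24) + (78) + (73) + (28) + (-8) + (38) = 185
Area = |Σ|/2 = 92.5.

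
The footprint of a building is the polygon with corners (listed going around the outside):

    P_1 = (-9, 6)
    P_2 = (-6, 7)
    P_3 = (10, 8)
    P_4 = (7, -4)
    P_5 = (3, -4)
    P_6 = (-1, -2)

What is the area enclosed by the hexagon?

Apply the shoelace formula: 2A = Σ (x_i·y_{i+1} − x_{i+1}·y_i), indices taken mod 6.
Σ = (-27) + (-118) + (-96) + (-16) + (-10) + (-24) = -291
Area = |Σ|/2 = 145.5.

145.5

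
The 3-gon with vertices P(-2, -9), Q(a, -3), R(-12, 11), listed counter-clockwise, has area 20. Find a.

-3

The doubled signed area Σ (x_i y_{i+1} − x_{i+1} y_i) is linear in a.
With a=0 it equals 100; the coefficient of a is 20 (from the two edges through Q).
So 20·a + 100 = 2·20 = 40 ⇒ a = -3.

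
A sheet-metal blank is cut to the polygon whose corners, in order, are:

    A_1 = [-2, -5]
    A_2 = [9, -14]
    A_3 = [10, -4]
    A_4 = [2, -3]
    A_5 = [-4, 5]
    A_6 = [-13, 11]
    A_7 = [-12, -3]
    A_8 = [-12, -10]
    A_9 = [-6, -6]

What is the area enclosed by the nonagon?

229.5

Apply the shoelace (surveyor's) formula: 2A = Σ (x_i·y_{i+1} − x_{i+1}·y_i), indices taken mod 9.
Σ = (73) + (104) + (-22) + (-2) + (21) + (171) + (84) + (12) + (18) = 459
Area = |Σ|/2 = 229.5.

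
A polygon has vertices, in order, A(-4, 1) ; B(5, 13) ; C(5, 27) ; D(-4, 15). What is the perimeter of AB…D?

58

|AB| = √((9)² + (12)²) = √225 = 15
|BC| = √((0)² + (14)²) = √196 = 14
|CD| = √((-9)² + (-12)²) = √225 = 15
|DA| = √((0)² + (-14)²) = √196 = 14
Perimeter = 15 + 14 + 15 + 14 = 58.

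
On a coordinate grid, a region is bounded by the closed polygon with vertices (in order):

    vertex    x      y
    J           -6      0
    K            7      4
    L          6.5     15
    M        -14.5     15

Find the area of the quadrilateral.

230

Apply the surveyor's formula: 2A = Σ (x_i·y_{i+1} − x_{i+1}·y_i), indices taken mod 4.
Σ = (-24) + (79) + (315) + (90) = 460
Area = |Σ|/2 = 230.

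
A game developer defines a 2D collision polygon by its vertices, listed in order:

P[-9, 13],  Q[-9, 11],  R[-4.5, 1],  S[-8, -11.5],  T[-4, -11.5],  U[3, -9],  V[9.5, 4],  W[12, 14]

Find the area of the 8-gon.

349.625

Apply Gauss's area formula: 2A = Σ (x_i·y_{i+1} − x_{i+1}·y_i), indices taken mod 8.
P→Q: (-9)(11) − (-9)(13) = 18
Q→R: (-9)(1) − (-4.5)(11) = 40.5
R→S: (-4.5)(-11.5) − (-8)(1) = 59.75
S→T: (-8)(-11.5) − (-4)(-11.5) = 46
T→U: (-4)(-9) − (3)(-11.5) = 70.5
U→V: (3)(4) − (9.5)(-9) = 97.5
V→W: (9.5)(14) − (12)(4) = 85
W→P: (12)(13) − (-9)(14) = 282
Σ = 699.25
Area = |Σ|/2 = 349.625.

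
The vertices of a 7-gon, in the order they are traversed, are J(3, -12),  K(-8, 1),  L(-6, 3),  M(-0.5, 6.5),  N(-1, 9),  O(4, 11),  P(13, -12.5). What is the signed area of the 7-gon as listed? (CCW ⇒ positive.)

-252.5

Apply the shoelace formula: 2A = Σ (x_i·y_{i+1} − x_{i+1}·y_i), indices taken mod 7.
Σ = (-93) + (-18) + (-37.5) + (2) + (-47) + (-193) + (-118.5) = -505
Signed area = Σ/2 = -252.5 (negative ⇒ clockwise traversal).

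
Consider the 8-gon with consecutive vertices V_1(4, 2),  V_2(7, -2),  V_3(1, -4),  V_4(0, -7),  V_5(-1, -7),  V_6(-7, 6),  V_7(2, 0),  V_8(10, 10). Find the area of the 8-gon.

64.5

Σ = (-22) + (-26) + (-7) + (-7) + (-55) + (-12) + (20) + (-20) = -129
Area = |Σ|/2 = 64.5.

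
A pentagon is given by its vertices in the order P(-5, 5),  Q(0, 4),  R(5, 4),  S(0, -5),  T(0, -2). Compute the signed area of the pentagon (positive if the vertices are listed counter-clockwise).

-37.5

Cross-terms: -20, -20, -25, 0, -10  ⇒  Σ = -75
Signed area = Σ/2 = -37.5 (negative ⇒ clockwise traversal).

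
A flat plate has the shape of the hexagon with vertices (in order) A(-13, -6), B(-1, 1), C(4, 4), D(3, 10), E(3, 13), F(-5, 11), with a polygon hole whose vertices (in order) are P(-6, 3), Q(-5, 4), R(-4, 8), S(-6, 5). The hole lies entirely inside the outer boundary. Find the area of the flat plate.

137

Outer boundary:
Apply the shoelace (surveyor's) formula: 2A = Σ (x_i·y_{i+1} − x_{i+1}·y_i), indices taken mod 6.
Σ = (-19) + (-8) + (28) + (9) + (98) + (173) = 281
Area = |Σ|/2 = 140.5.
Hole:
Σ = (-9) + (-24) + (28) + (12) = 7
Area = |Σ|/2 = 3.5.
Net area = 140.5 − 3.5 = 137.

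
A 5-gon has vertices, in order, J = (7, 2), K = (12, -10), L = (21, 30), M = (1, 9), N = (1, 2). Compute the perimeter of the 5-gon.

96

|JK| = √((5)² + (-12)²) = √169 = 13
|KL| = √((9)² + (40)²) = √1681 = 41
|LM| = √((-20)² + (-21)²) = √841 = 29
|MN| = √((0)² + (-7)²) = √49 = 7
|NJ| = √((6)² + (0)²) = √36 = 6
Perimeter = 13 + 41 + 29 + 7 + 6 = 96.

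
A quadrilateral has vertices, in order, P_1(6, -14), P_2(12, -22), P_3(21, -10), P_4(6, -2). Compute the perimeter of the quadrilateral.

|P_1P_2| = √((6)² + (-8)²) = √100 = 10
|P_2P_3| = √((9)² + (12)²) = √225 = 15
|P_3P_4| = √((-15)² + (8)²) = √289 = 17
|P_4P_1| = √((0)² + (-12)²) = √144 = 12
Perimeter = 10 + 15 + 17 + 12 = 54.

54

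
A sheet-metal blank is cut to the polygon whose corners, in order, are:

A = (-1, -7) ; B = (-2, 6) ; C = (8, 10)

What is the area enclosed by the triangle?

67

Σ = (-20) + (-68) + (-46) = -134
Area = |Σ|/2 = 67.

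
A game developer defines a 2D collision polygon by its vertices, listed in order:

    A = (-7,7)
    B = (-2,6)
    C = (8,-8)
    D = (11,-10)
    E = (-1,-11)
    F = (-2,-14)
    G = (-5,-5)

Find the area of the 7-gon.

Apply the shoelace (surveyor's) formula: 2A = Σ (x_i·y_{i+1} − x_{i+1}·y_i), indices taken mod 7.
Cross-terms: -28, -32, 8, -131, -8, -60, -70  ⇒  Σ = -321
Area = |Σ|/2 = 160.5.

160.5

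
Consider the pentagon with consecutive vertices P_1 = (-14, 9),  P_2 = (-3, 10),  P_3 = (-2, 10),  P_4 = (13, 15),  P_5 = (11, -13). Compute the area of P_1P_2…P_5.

350

Apply the shoelace formula: 2A = Σ (x_i·y_{i+1} − x_{i+1}·y_i), indices taken mod 5.
Σ = (-113) + (-10) + (-160) + (-334) + (-83) = -700
Area = |Σ|/2 = 350.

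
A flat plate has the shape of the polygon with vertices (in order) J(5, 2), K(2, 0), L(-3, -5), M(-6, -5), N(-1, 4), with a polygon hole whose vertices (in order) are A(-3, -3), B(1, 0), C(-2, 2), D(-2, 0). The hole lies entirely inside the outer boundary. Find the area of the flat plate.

32.5

Outer boundary:
Σ = (-4) + (-10) + (-15) + (-29) + (-22) = -80
Area = |Σ|/2 = 40.
Hole:
Apply the shoelace formula: 2A = Σ (x_i·y_{i+1} − x_{i+1}·y_i), indices taken mod 4.
A→B: (-3)(0) − (1)(-3) = 3
B→C: (1)(2) − (-2)(0) = 2
C→D: (-2)(0) − (-2)(2) = 4
D→A: (-2)(-3) − (-3)(0) = 6
Σ = 15
Area = |Σ|/2 = 7.5.
Net area = 40 − 7.5 = 32.5.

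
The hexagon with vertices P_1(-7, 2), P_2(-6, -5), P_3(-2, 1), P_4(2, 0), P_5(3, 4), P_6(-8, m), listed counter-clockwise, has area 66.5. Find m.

Write out the shoelace sum; only the two edges meeting at P_6 involve m:
2·Area = [(3·m − (-8)·4) + ((-8)·2 − (-7)·m)] + 37
       = 10·m + 53 = 133
⇒ m = 8.

8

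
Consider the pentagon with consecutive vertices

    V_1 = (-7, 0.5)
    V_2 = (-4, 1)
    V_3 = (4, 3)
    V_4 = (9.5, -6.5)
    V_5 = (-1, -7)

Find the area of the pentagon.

Apply the shoelace formula: 2A = Σ (x_i·y_{i+1} − x_{i+1}·y_i), indices taken mod 5.
Cross-terms: -5, -16, -54.5, -73, -49.5  ⇒  Σ = -198
Area = |Σ|/2 = 99.

99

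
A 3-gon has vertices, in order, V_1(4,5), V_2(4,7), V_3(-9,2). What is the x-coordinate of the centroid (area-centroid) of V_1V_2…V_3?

-1/3

Apply the shoelace formula. First the cross-terms c_i = x_i·y_{i+1} − x_{i+1}·y_i:
  8, 71, -53  ⇒  2A = 26, A = 13.
Then Σ (x_i + x_{i+1})·c_i = -26, so x̄ = -26 / (6·13) = -1/3.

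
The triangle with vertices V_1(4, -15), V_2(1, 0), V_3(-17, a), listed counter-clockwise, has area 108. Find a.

18

Write out the shoelace sum; only the two edges meeting at V_3 involve a:
2·Area = [(1·a − (-17)·0) + ((-17)·(-15) − 4·a)] + 15
       = -3·a + 270 = 216
⇒ a = 18.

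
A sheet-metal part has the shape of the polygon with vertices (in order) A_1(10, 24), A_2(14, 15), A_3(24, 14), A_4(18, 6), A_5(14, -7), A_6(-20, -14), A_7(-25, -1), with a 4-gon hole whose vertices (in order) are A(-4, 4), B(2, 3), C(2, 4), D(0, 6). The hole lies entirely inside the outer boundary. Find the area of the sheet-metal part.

Outer boundary:
Apply the surveyor's formula: 2A = Σ (x_i·y_{i+1} − x_{i+1}·y_i), indices taken mod 7.
Σ = (-186) + (-164) + (-108) + (-210) + (-336) + (-330) + (-590) = -1924
Area = |Σ|/2 = 962.
Hole:
Cross-terms: -20, 2, 12, 24  ⇒  Σ = 18
Area = |Σ|/2 = 9.
Net area = 962 − 9 = 953.

953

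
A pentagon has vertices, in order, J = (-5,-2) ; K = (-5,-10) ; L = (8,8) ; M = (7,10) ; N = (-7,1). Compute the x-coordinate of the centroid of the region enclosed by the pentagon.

-37/150

Apply the surveyor's formula. First the cross-terms c_i = x_i·y_{i+1} − x_{i+1}·y_i:
  40, 40, 24, 77, 19  ⇒  2A = 200, A = 100.
Then Σ (x_i + x_{i+1})·c_i = -148, so x̄ = -148 / (6·100) = -37/150.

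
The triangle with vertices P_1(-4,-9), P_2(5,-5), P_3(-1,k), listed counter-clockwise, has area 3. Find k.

The doubled signed area Σ (x_i y_{i+1} − x_{i+1} y_i) is linear in k.
With k=0 it equals 69; the coefficient of k is 9 (from the two edges through P_3).
So 9·k + 69 = 2·3 = 6 ⇒ k = -7.

-7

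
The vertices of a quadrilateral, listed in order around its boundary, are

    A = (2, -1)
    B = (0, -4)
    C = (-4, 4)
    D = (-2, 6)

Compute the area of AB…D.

Apply the shoelace (surveyor's) formula: 2A = Σ (x_i·y_{i+1} − x_{i+1}·y_i), indices taken mod 4.
Σ = (-8) + (-16) + (-16) + (-10) = -50
Area = |Σ|/2 = 25.

25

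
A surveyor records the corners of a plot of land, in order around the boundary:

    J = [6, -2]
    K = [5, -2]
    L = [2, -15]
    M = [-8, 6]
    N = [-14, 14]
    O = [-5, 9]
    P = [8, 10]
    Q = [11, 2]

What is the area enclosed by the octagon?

257.5

Apply Gauss's area formula: 2A = Σ (x_i·y_{i+1} − x_{i+1}·y_i), indices taken mod 8.
J→K: (6)(-2) − (5)(-2) = -2
K→L: (5)(-15) − (2)(-2) = -71
L→M: (2)(6) − (-8)(-15) = -108
M→N: (-8)(14) − (-14)(6) = -28
N→O: (-14)(9) − (-5)(14) = -56
O→P: (-5)(10) − (8)(9) = -122
P→Q: (8)(2) − (11)(10) = -94
Q→J: (11)(-2) − (6)(2) = -34
Σ = -515
Area = |Σ|/2 = 257.5.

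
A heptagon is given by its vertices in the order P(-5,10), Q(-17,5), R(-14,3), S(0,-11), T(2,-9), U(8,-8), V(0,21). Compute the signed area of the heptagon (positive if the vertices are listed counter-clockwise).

334.5

Apply the shoelace (surveyor's) formula: 2A = Σ (x_i·y_{i+1} − x_{i+1}·y_i), indices taken mod 7.
P→Q: (-5)(5) − (-17)(10) = 145
Q→R: (-17)(3) − (-14)(5) = 19
R→S: (-14)(-11) − (0)(3) = 154
S→T: (0)(-9) − (2)(-11) = 22
T→U: (2)(-8) − (8)(-9) = 56
U→V: (8)(21) − (0)(-8) = 168
V→P: (0)(10) − (-5)(21) = 105
Σ = 669
Signed area = Σ/2 = 334.5 (positive ⇒ counter-clockwise traversal).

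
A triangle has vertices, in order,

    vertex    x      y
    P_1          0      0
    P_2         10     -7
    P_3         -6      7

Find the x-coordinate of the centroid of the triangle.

4/3

Apply the shoelace formula. First the cross-terms c_i = x_i·y_{i+1} − x_{i+1}·y_i:
  0, 28, 0  ⇒  2A = 28, A = 14.
Then Σ (x_i + x_{i+1})·c_i = 112, so x̄ = 112 / (6·14) = 4/3.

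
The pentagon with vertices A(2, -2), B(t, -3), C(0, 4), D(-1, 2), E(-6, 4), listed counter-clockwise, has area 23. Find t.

Write out the shoelace sum; only the two edges meeting at B involve t:
2·Area = [(2·(-3) − t·(-2)) + (t·4 − 0·(-3))] + 16
       = 6·t + 10 = 46
⇒ t = 6.

6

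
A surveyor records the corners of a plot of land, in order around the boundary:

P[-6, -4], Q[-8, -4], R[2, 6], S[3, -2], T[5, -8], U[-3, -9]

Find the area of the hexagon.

Apply the surveyor's formula: 2A = Σ (x_i·y_{i+1} − x_{i+1}·y_i), indices taken mod 6.
P→Q: (-6)(-4) − (-8)(-4) = -8
Q→R: (-8)(6) − (2)(-4) = -40
R→S: (2)(-2) − (3)(6) = -22
S→T: (3)(-8) − (5)(-2) = -14
T→U: (5)(-9) − (-3)(-8) = -69
U→P: (-3)(-4) − (-6)(-9) = -42
Σ = -195
Area = |Σ|/2 = 97.5.

97.5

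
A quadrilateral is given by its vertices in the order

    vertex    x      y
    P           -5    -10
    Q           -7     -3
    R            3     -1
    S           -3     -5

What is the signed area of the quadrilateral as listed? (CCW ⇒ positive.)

-26

P→Q: (-5)(-3) − (-7)(-10) = -55
Q→R: (-7)(-1) − (3)(-3) = 16
R→S: (3)(-5) − (-3)(-1) = -18
S→P: (-3)(-10) − (-5)(-5) = 5
Σ = -52
Signed area = Σ/2 = -26 (negative ⇒ clockwise traversal).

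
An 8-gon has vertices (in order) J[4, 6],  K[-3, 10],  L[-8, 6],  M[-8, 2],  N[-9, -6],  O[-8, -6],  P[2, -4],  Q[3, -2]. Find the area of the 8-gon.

151

Cross-terms: 58, 62, 32, 66, 6, 44, 8, 26  ⇒  Σ = 302
Area = |Σ|/2 = 151.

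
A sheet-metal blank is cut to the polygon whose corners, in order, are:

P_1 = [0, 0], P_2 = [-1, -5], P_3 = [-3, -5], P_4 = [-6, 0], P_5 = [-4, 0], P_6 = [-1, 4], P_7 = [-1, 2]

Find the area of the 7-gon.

27

P_1→P_2: (0)(-5) − (-1)(0) = 0
P_2→P_3: (-1)(-5) − (-3)(-5) = -10
P_3→P_4: (-3)(0) − (-6)(-5) = -30
P_4→P_5: (-6)(0) − (-4)(0) = 0
P_5→P_6: (-4)(4) − (-1)(0) = -16
P_6→P_7: (-1)(2) − (-1)(4) = 2
P_7→P_1: (-1)(0) − (0)(2) = 0
Σ = -54
Area = |Σ|/2 = 27.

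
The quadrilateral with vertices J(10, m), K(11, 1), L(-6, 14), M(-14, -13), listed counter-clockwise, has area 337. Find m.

-4

The doubled signed area Σ (x_i y_{i+1} − x_{i+1} y_i) is linear in m.
With m=0 it equals 574; the coefficient of m is -25 (from the two edges through J).
So -25·m + 574 = 2·337 = 674 ⇒ m = -4.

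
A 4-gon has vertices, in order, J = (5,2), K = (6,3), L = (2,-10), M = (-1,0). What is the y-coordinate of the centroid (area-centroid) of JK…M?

-191/75

Apply the surveyor's formula. First the cross-terms c_i = x_i·y_{i+1} − x_{i+1}·y_i:
  3, -66, -10, -2  ⇒  2A = -75, A = -37.5.
Then Σ (y_i + y_{i+1})·c_i = 573, so ȳ = 573 / (6·(-37.5)) = -191/75.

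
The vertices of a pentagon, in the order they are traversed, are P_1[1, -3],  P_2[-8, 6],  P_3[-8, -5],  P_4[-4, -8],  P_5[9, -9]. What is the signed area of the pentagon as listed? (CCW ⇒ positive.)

102

Apply the surveyor's formula: 2A = Σ (x_i·y_{i+1} − x_{i+1}·y_i), indices taken mod 5.
P_1→P_2: (1)(6) − (-8)(-3) = -18
P_2→P_3: (-8)(-5) − (-8)(6) = 88
P_3→P_4: (-8)(-8) − (-4)(-5) = 44
P_4→P_5: (-4)(-9) − (9)(-8) = 108
P_5→P_1: (9)(-3) − (1)(-9) = -18
Σ = 204
Signed area = Σ/2 = 102 (positive ⇒ counter-clockwise traversal).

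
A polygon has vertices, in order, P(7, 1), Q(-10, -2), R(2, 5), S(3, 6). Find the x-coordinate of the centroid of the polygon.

25/276

Apply the shoelace (surveyor's) formula. First the cross-terms c_i = x_i·y_{i+1} − x_{i+1}·y_i:
  -4, -46, -3, -39  ⇒  2A = -92, A = -46.
Then Σ (x_i + x_{i+1})·c_i = -25, so x̄ = -25 / (6·(-46)) = 25/276.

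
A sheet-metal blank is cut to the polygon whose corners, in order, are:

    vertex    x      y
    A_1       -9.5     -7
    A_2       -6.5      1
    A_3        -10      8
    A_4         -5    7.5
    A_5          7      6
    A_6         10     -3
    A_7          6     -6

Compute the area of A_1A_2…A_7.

Apply the shoelace formula: 2A = Σ (x_i·y_{i+1} − x_{i+1}·y_i), indices taken mod 7.
Σ = (-55) + (-42) + (-35) + (-82.5) + (-81) + (-42) + (-99) = -436.5
Area = |Σ|/2 = 218.25.

218.25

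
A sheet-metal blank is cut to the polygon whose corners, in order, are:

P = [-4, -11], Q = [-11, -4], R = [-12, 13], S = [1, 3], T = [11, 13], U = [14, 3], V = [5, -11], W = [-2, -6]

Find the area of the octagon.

368.5

P→Q: (-4)(-4) − (-11)(-11) = -105
Q→R: (-11)(13) − (-12)(-4) = -191
R→S: (-12)(3) − (1)(13) = -49
S→T: (1)(13) − (11)(3) = -20
T→U: (11)(3) − (14)(13) = -149
U→V: (14)(-11) − (5)(3) = -169
V→W: (5)(-6) − (-2)(-11) = -52
W→P: (-2)(-11) − (-4)(-6) = -2
Σ = -737
Area = |Σ|/2 = 368.5.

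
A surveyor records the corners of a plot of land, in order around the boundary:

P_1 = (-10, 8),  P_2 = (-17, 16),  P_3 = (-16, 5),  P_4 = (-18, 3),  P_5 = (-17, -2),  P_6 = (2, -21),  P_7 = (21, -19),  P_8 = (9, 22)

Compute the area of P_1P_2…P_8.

982.5

Σ = (-24) + (171) + (42) + (87) + (361) + (403) + (633) + (292) = 1965
Area = |Σ|/2 = 982.5.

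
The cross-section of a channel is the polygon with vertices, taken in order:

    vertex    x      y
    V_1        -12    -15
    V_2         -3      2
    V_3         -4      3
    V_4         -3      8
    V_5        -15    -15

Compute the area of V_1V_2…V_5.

58.5

Apply the shoelace formula: 2A = Σ (x_i·y_{i+1} − x_{i+1}·y_i), indices taken mod 5.
Σ = (-69) + (-1) + (-23) + (165) + (45) = 117
Area = |Σ|/2 = 58.5.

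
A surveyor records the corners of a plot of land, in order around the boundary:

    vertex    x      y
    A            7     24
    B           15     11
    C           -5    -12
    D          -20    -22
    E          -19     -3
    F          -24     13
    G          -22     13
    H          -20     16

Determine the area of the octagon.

962.5

Apply the shoelace formula: 2A = Σ (x_i·y_{i+1} − x_{i+1}·y_i), indices taken mod 8.
Cross-terms: -283, -125, -130, -358, -319, -26, -92, -592  ⇒  Σ = -1925
Area = |Σ|/2 = 962.5.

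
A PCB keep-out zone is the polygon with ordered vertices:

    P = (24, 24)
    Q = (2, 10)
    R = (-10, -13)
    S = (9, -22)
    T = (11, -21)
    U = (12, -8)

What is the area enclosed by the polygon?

Apply the shoelace formula: 2A = Σ (x_i·y_{i+1} − x_{i+1}·y_i), indices taken mod 6.
P→Q: (24)(10) − (2)(24) = 192
Q→R: (2)(-13) − (-10)(10) = 74
R→S: (-10)(-22) − (9)(-13) = 337
S→T: (9)(-21) − (11)(-22) = 53
T→U: (11)(-8) − (12)(-21) = 164
U→P: (12)(24) − (24)(-8) = 480
Σ = 1300
Area = |Σ|/2 = 650.

650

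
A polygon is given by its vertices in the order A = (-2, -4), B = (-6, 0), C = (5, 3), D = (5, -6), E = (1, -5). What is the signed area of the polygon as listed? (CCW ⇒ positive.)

Apply the surveyor's formula: 2A = Σ (x_i·y_{i+1} − x_{i+1}·y_i), indices taken mod 5.
Σ = (-24) + (-18) + (-45) + (-19) + (-14) = -120
Signed area = Σ/2 = -60 (negative ⇒ clockwise traversal).

-60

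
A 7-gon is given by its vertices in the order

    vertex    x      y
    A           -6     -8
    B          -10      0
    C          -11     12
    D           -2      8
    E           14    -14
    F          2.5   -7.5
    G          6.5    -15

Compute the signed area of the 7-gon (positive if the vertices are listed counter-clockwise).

-274.375

Σ = (-80) + (-120) + (-64) + (-84) + (-70) + (11.25) + (-142) = -548.75
Signed area = Σ/2 = -274.375 (negative ⇒ clockwise traversal).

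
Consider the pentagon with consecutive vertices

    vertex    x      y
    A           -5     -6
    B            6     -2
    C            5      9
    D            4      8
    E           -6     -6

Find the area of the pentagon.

Apply Gauss's area formula: 2A = Σ (x_i·y_{i+1} − x_{i+1}·y_i), indices taken mod 5.
Σ = (46) + (64) + (4) + (24) + (6) = 144
Area = |Σ|/2 = 72.

72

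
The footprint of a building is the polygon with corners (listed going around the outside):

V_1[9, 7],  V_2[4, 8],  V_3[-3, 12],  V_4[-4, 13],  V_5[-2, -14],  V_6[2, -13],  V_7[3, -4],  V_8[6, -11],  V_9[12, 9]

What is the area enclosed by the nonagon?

236

Apply Gauss's area formula: 2A = Σ (x_i·y_{i+1} − x_{i+1}·y_i), indices taken mod 9.
Σ = (44) + (72) + (9) + (82) + (54) + (31) + (-9) + (186) + (3) = 472
Area = |Σ|/2 = 236.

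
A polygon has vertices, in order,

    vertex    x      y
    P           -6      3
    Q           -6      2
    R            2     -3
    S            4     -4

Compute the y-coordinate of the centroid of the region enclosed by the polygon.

0

Apply Gauss's area formula. First the cross-terms c_i = x_i·y_{i+1} − x_{i+1}·y_i:
  6, 14, 4, -12  ⇒  2A = 12, A = 6.
Then Σ (y_i + y_{i+1})·c_i = 0, so ȳ = 0 / (6·6) = 0.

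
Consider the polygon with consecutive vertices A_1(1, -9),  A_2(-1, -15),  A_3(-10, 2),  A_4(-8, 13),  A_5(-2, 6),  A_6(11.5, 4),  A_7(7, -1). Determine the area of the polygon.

245.25

Σ = (-24) + (-152) + (-114) + (-22) + (-77) + (-39.5) + (-62) = -490.5
Area = |Σ|/2 = 245.25.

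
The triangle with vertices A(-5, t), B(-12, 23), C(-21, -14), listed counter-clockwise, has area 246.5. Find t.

-3

The doubled signed area Σ (x_i y_{i+1} − x_{i+1} y_i) is linear in t.
With t=0 it equals 466; the coefficient of t is -9 (from the two edges through A).
So -9·t + 466 = 2·246.5 = 493 ⇒ t = -3.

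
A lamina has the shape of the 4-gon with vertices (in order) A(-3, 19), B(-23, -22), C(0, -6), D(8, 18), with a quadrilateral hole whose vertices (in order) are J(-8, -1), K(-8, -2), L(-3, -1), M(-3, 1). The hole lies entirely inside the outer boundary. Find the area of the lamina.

440

Outer boundary:
Cross-terms: 503, 138, 48, 206  ⇒  Σ = 895
Area = |Σ|/2 = 447.5.
Hole:
Apply the shoelace formula: 2A = Σ (x_i·y_{i+1} − x_{i+1}·y_i), indices taken mod 4.
Σ = (8) + (2) + (-6) + (11) = 15
Area = |Σ|/2 = 7.5.
Net area = 447.5 − 7.5 = 440.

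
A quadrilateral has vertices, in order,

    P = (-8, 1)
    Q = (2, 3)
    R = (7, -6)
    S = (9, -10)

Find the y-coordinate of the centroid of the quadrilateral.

Apply the shoelace formula. First the cross-terms c_i = x_i·y_{i+1} − x_{i+1}·y_i:
  -26, -33, -16, -71  ⇒  2A = -146, A = -73.
Then Σ (y_i + y_{i+1})·c_i = 890, so ȳ = 890 / (6·(-73)) = -445/219.

-445/219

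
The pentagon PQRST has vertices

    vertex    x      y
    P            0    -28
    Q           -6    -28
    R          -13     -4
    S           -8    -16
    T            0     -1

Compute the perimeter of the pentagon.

|PQ| = √((-6)² + (0)²) = √36 = 6
|QR| = √((-7)² + (24)²) = √625 = 25
|RS| = √((5)² + (-12)²) = √169 = 13
|ST| = √((8)² + (15)²) = √289 = 17
|TP| = √((0)² + (-27)²) = √729 = 27
Perimeter = 6 + 25 + 13 + 17 + 27 = 88.

88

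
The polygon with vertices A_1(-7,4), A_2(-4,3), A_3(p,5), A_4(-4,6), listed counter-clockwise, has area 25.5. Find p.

10

The doubled signed area Σ (x_i y_{i+1} − x_{i+1} y_i) is linear in p.
With p=0 it equals 21; the coefficient of p is 3 (from the two edges through A_3).
So 3·p + 21 = 2·25.5 = 51 ⇒ p = 10.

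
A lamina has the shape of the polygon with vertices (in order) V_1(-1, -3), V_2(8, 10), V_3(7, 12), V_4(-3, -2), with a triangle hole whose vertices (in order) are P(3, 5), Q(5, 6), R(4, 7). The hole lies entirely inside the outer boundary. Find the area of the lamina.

33

Outer boundary:
Apply the surveyor's formula: 2A = Σ (x_i·y_{i+1} − x_{i+1}·y_i), indices taken mod 4.
Σ = (14) + (26) + (22) + (7) = 69
Area = |Σ|/2 = 34.5.
Hole:
Apply the shoelace (surveyor's) formula: 2A = Σ (x_i·y_{i+1} − x_{i+1}·y_i), indices taken mod 3.
Cross-terms: -7, 11, -1  ⇒  Σ = 3
Area = |Σ|/2 = 1.5.
Net area = 34.5 − 1.5 = 33.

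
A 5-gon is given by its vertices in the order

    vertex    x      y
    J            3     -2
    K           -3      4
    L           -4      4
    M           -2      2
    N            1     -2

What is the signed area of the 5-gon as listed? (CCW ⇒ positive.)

8

Apply the surveyor's formula: 2A = Σ (x_i·y_{i+1} − x_{i+1}·y_i), indices taken mod 5.
Σ = (6) + (4) + (0) + (2) + (4) = 16
Signed area = Σ/2 = 8 (positive ⇒ counter-clockwise traversal).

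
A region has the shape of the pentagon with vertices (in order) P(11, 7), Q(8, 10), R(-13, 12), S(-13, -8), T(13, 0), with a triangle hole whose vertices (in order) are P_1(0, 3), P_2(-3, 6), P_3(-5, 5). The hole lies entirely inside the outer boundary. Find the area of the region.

Outer boundary:
Apply the surveyor's formula: 2A = Σ (x_i·y_{i+1} − x_{i+1}·y_i), indices taken mod 5.
Cross-terms: 54, 226, 260, 104, 91  ⇒  Σ = 735
Area = |Σ|/2 = 367.5.
Hole:
Apply the shoelace formula: 2A = Σ (x_i·y_{i+1} − x_{i+1}·y_i), indices taken mod 3.
Σ = (9) + (15) + (-15) = 9
Area = |Σ|/2 = 4.5.
Net area = 367.5 − 4.5 = 363.

363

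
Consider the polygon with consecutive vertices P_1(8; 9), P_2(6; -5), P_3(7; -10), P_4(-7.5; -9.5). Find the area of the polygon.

Apply the surveyor's formula: 2A = Σ (x_i·y_{i+1} − x_{i+1}·y_i), indices taken mod 4.
Σ = (-94) + (-25) + (-141.5) + (8.5) = -252
Area = |Σ|/2 = 126.

126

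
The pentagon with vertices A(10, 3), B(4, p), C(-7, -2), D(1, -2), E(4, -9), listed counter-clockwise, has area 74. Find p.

Write out the shoelace sum; only the two edges meeting at B involve p:
2·Area = [(10·p − 4·3) + (4·(-2) − (-7)·p)] + 117
       = 17·p + 97 = 148
⇒ p = 3.

3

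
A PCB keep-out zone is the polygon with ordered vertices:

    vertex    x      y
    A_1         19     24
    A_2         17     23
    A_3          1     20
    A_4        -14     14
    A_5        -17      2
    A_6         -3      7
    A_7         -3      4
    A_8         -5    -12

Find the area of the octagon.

Apply the shoelace formula: 2A = Σ (x_i·y_{i+1} − x_{i+1}·y_i), indices taken mod 8.
Σ = (29) + (317) + (294) + (210) + (-113) + (9) + (56) + (108) = 910
Area = |Σ|/2 = 455.

455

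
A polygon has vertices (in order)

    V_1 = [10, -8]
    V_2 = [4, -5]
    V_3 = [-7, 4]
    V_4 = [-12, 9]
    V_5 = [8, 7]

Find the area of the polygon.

V_1→V_2: (10)(-5) − (4)(-8) = -18
V_2→V_3: (4)(4) − (-7)(-5) = -19
V_3→V_4: (-7)(9) − (-12)(4) = -15
V_4→V_5: (-12)(7) − (8)(9) = -156
V_5→V_1: (8)(-8) − (10)(7) = -134
Σ = -342
Area = |Σ|/2 = 171.

171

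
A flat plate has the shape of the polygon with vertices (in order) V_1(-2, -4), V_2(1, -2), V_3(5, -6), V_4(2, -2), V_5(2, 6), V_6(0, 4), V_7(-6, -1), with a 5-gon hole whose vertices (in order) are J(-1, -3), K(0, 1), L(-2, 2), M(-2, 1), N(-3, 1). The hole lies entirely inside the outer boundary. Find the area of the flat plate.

35

Outer boundary:
Apply the shoelace (surveyor's) formula: 2A = Σ (x_i·y_{i+1} − x_{i+1}·y_i), indices taken mod 7.
V_1→V_2: (-2)(-2) − (1)(-4) = 8
V_2→V_3: (1)(-6) − (5)(-2) = 4
V_3→V_4: (5)(-2) − (2)(-6) = 2
V_4→V_5: (2)(6) − (2)(-2) = 16
V_5→V_6: (2)(4) − (0)(6) = 8
V_6→V_7: (0)(-1) − (-6)(4) = 24
V_7→V_1: (-6)(-4) − (-2)(-1) = 22
Σ = 84
Area = |Σ|/2 = 42.
Hole:
Apply the shoelace formula: 2A = Σ (x_i·y_{i+1} − x_{i+1}·y_i), indices taken mod 5.
Σ = (-1) + (2) + (2) + (1) + (10) = 14
Area = |Σ|/2 = 7.
Net area = 42 − 7 = 35.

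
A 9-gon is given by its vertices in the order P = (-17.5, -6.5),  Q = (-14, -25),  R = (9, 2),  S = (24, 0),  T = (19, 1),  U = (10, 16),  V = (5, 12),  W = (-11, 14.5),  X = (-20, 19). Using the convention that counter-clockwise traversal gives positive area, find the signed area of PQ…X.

Apply the shoelace (surveyor's) formula: 2A = Σ (x_i·y_{i+1} − x_{i+1}·y_i), indices taken mod 9.
Σ = (346.5) + (197) + (-48) + (24) + (294) + (40) + (204.5) + (81) + (462.5) = 1601.5
Signed area = Σ/2 = 800.75 (positive ⇒ counter-clockwise traversal).

800.75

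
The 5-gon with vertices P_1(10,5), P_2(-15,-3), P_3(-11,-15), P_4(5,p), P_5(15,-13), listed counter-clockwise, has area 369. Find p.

-11

The doubled signed area Σ (x_i y_{i+1} − x_{i+1} y_i) is linear in p.
With p=0 it equals 452; the coefficient of p is -26 (from the two edges through P_4).
So -26·p + 452 = 2·369 = 738 ⇒ p = -11.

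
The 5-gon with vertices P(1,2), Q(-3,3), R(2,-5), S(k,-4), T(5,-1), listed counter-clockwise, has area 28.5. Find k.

The doubled signed area Σ (x_i y_{i+1} − x_{i+1} y_i) is linear in k.
With k=0 it equals 41; the coefficient of k is 4 (from the two edges through S).
So 4·k + 41 = 2·28.5 = 57 ⇒ k = 4.

4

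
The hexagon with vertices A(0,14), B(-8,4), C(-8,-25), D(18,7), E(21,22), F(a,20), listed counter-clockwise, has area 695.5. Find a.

2

The doubled signed area Σ (x_i y_{i+1} − x_{i+1} y_i) is linear in a.
With a=0 it equals 1407; the coefficient of a is -8 (from the two edges through F).
So -8·a + 1407 = 2·695.5 = 1391 ⇒ a = 2.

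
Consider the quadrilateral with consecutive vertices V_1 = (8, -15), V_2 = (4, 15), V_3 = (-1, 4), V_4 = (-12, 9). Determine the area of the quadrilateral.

Apply the shoelace (surveyor's) formula: 2A = Σ (x_i·y_{i+1} − x_{i+1}·y_i), indices taken mod 4.
Σ = (180) + (31) + (39) + (108) = 358
Area = |Σ|/2 = 179.

179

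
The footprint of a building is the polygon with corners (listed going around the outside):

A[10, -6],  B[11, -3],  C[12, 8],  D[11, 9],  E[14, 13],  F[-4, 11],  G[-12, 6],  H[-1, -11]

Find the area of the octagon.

Cross-terms: 36, 124, 20, 17, 206, 108, 138, 116  ⇒  Σ = 765
Area = |Σ|/2 = 382.5.

382.5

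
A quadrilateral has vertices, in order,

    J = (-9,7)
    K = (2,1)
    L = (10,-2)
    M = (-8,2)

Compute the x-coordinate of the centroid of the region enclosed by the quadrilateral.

-647/213

Apply the shoelace (surveyor's) formula. First the cross-terms c_i = x_i·y_{i+1} − x_{i+1}·y_i:
  -23, -14, 4, -38  ⇒  2A = -71, A = -35.5.
Then Σ (x_i + x_{i+1})·c_i = 647, so x̄ = 647 / (6·(-35.5)) = -647/213.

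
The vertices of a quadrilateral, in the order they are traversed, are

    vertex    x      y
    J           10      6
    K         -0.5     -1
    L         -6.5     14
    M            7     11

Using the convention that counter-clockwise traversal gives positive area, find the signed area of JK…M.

Apply the shoelace (surveyor's) formula: 2A = Σ (x_i·y_{i+1} − x_{i+1}·y_i), indices taken mod 4.
J→K: (10)(-1) − (-0.5)(6) = -7
K→L: (-0.5)(14) − (-6.5)(-1) = -13.5
L→M: (-6.5)(11) − (7)(14) = -169.5
M→J: (7)(6) − (10)(11) = -68
Σ = -258
Signed area = Σ/2 = -129 (negative ⇒ clockwise traversal).

-129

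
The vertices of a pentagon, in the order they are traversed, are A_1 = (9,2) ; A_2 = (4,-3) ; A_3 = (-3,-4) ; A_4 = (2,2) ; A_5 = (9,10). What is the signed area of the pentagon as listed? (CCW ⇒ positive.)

Σ = (-35) + (-25) + (2) + (2) + (-72) = -128
Signed area = Σ/2 = -64 (negative ⇒ clockwise traversal).

-64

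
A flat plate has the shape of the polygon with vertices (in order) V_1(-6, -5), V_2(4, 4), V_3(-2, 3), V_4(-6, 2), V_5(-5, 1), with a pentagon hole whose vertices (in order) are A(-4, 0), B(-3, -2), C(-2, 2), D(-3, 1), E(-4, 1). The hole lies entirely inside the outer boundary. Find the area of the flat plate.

29

Outer boundary:
Σ = (-4) + (20) + (14) + (4) + (31) = 65
Area = |Σ|/2 = 32.5.
Hole:
Σ = (8) + (-10) + (4) + (1) + (4) = 7
Area = |Σ|/2 = 3.5.
Net area = 32.5 − 3.5 = 29.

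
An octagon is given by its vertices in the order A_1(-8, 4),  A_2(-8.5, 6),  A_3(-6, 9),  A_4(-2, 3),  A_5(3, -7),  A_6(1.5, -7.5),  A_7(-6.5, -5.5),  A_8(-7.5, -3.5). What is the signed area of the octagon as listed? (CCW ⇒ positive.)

Apply the surveyor's formula: 2A = Σ (x_i·y_{i+1} − x_{i+1}·y_i), indices taken mod 8.
Cross-terms: -14, -40.5, 0, 5, -12, -57, -18.5, -58  ⇒  Σ = -195
Signed area = Σ/2 = -97.5 (negative ⇒ clockwise traversal).

-97.5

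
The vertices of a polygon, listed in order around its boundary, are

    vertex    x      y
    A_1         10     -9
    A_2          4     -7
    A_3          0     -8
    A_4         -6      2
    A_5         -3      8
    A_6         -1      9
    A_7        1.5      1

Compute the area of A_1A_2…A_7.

Apply the shoelace (surveyor's) formula: 2A = Σ (x_i·y_{i+1} − x_{i+1}·y_i), indices taken mod 7.
A_1→A_2: (10)(-7) − (4)(-9) = -34
A_2→A_3: (4)(-8) − (0)(-7) = -32
A_3→A_4: (0)(2) − (-6)(-8) = -48
A_4→A_5: (-6)(8) − (-3)(2) = -42
A_5→A_6: (-3)(9) − (-1)(8) = -19
A_6→A_7: (-1)(1) − (1.5)(9) = -14.5
A_7→A_1: (1.5)(-9) − (10)(1) = -23.5
Σ = -213
Area = |Σ|/2 = 106.5.

106.5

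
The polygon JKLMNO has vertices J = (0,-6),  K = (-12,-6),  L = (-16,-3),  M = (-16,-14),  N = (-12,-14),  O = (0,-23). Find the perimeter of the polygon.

|JK| = √((-12)² + (0)²) = √144 = 12
|KL| = √((-4)² + (3)²) = √25 = 5
|LM| = √((0)² + (-11)²) = √121 = 11
|MN| = √((4)² + (0)²) = √16 = 4
|NO| = √((12)² + (-9)²) = √225 = 15
|OJ| = √((0)² + (17)²) = √289 = 17
Perimeter = 12 + 5 + 11 + 4 + 15 + 17 = 64.

64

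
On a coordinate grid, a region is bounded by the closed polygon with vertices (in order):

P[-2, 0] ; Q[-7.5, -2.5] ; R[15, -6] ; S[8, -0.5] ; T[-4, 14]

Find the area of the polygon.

Apply the shoelace (surveyor's) formula: 2A = Σ (x_i·y_{i+1} − x_{i+1}·y_i), indices taken mod 5.
P→Q: (-2)(-2.5) − (-7.5)(0) = 5
Q→R: (-7.5)(-6) − (15)(-2.5) = 82.5
R→S: (15)(-0.5) − (8)(-6) = 40.5
S→T: (8)(14) − (-4)(-0.5) = 110
T→P: (-4)(0) − (-2)(14) = 28
Σ = 266
Area = |Σ|/2 = 133.

133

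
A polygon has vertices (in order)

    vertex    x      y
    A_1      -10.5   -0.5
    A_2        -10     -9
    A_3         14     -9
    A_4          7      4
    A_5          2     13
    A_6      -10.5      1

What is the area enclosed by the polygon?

A_1→A_2: (-10.5)(-9) − (-10)(-0.5) = 89.5
A_2→A_3: (-10)(-9) − (14)(-9) = 216
A_3→A_4: (14)(4) − (7)(-9) = 119
A_4→A_5: (7)(13) − (2)(4) = 83
A_5→A_6: (2)(1) − (-10.5)(13) = 138.5
A_6→A_1: (-10.5)(-0.5) − (-10.5)(1) = 15.75
Σ = 661.75
Area = |Σ|/2 = 330.875.

330.875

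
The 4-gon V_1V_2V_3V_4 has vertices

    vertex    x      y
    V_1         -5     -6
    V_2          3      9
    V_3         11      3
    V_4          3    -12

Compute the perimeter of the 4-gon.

54

|V_1V_2| = √((8)² + (15)²) = √289 = 17
|V_2V_3| = √((8)² + (-6)²) = √100 = 10
|V_3V_4| = √((-8)² + (-15)²) = √289 = 17
|V_4V_1| = √((-8)² + (6)²) = √100 = 10
Perimeter = 17 + 10 + 17 + 10 = 54.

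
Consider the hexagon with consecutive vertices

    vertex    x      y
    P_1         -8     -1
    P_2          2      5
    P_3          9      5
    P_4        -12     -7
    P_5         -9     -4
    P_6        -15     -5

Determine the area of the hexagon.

P_1→P_2: (-8)(5) − (2)(-1) = -38
P_2→P_3: (2)(5) − (9)(5) = -35
P_3→P_4: (9)(-7) − (-12)(5) = -3
P_4→P_5: (-12)(-4) − (-9)(-7) = -15
P_5→P_6: (-9)(-5) − (-15)(-4) = -15
P_6→P_1: (-15)(-1) − (-8)(-5) = -25
Σ = -131
Area = |Σ|/2 = 65.5.

65.5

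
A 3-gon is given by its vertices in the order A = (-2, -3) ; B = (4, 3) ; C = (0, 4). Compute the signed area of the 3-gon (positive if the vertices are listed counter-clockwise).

Apply the surveyor's formula: 2A = Σ (x_i·y_{i+1} − x_{i+1}·y_i), indices taken mod 3.
Σ = (6) + (16) + (8) = 30
Signed area = Σ/2 = 15 (positive ⇒ counter-clockwise traversal).

15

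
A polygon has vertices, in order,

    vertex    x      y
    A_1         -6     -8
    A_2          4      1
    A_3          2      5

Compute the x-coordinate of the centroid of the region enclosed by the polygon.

Apply the surveyor's formula. First the cross-terms c_i = x_i·y_{i+1} − x_{i+1}·y_i:
  26, 18, 14  ⇒  2A = 58, A = 29.
Then Σ (x_i + x_{i+1})·c_i = 0, so x̄ = 0 / (6·29) = 0.

0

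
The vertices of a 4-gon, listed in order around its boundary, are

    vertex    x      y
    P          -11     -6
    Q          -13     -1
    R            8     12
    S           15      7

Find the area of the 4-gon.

Σ = (-67) + (-148) + (-124) + (-13) = -352
Area = |Σ|/2 = 176.

176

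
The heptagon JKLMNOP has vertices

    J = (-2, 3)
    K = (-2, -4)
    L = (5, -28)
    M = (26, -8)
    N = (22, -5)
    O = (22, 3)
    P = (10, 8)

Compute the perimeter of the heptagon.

100

|JK| = √((0)² + (-7)²) = √49 = 7
|KL| = √((7)² + (-24)²) = √625 = 25
|LM| = √((21)² + (20)²) = √841 = 29
|MN| = √((-4)² + (3)²) = √25 = 5
|NO| = √((0)² + (8)²) = √64 = 8
|OP| = √((-12)² + (5)²) = √169 = 13
|PJ| = √((-12)² + (-5)²) = √169 = 13
Perimeter = 7 + 25 + 29 + 5 + 8 + 13 + 13 = 100.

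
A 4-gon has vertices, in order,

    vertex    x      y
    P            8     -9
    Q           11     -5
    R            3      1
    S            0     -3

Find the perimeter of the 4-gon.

|PQ| = √((3)² + (4)²) = √25 = 5
|QR| = √((-8)² + (6)²) = √100 = 10
|RS| = √((-3)² + (-4)²) = √25 = 5
|SP| = √((8)² + (-6)²) = √100 = 10
Perimeter = 5 + 10 + 5 + 10 = 30.

30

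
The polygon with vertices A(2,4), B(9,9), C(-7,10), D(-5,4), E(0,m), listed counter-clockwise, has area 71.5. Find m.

2

Write out the shoelace sum; only the two edges meeting at E involve m:
2·Area = [((-5)·m − 0·4) + (0·4 − 2·m)] + 157
       = -7·m + 157 = 143
⇒ m = 2.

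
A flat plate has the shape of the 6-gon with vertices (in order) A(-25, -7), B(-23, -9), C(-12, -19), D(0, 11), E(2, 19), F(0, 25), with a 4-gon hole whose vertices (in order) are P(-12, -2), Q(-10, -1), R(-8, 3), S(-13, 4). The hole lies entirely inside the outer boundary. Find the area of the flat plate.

439.5

Outer boundary:
Apply the shoelace (surveyor's) formula: 2A = Σ (x_i·y_{i+1} − x_{i+1}·y_i), indices taken mod 6.
Cross-terms: 64, 329, -132, -22, 50, 625  ⇒  Σ = 914
Area = |Σ|/2 = 457.
Hole:
Apply the shoelace formula: 2A = Σ (x_i·y_{i+1} − x_{i+1}·y_i), indices taken mod 4.
Σ = (-8) + (-38) + (7) + (74) = 35
Area = |Σ|/2 = 17.5.
Net area = 457 − 17.5 = 439.5.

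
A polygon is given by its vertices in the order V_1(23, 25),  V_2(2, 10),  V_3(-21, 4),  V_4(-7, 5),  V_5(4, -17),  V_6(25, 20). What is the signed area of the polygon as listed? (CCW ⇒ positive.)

Cross-terms: 180, 218, -77, 99, 505, 165  ⇒  Σ = 1090
Signed area = Σ/2 = 545 (positive ⇒ counter-clockwise traversal).

545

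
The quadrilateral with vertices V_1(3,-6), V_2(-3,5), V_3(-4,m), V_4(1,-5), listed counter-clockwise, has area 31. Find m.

The doubled signed area Σ (x_i y_{i+1} − x_{i+1} y_i) is linear in m.
With m=0 it equals 46; the coefficient of m is -4 (from the two edges through V_3).
So -4·m + 46 = 2·31 = 62 ⇒ m = -4.

-4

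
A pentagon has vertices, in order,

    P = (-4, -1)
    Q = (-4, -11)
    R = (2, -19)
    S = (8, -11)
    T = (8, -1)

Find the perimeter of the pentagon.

52

|PQ| = √((0)² + (-10)²) = √100 = 10
|QR| = √((6)² + (-8)²) = √100 = 10
|RS| = √((6)² + (8)²) = √100 = 10
|ST| = √((0)² + (10)²) = √100 = 10
|TP| = √((-12)² + (0)²) = √144 = 12
Perimeter = 10 + 10 + 10 + 10 + 12 = 52.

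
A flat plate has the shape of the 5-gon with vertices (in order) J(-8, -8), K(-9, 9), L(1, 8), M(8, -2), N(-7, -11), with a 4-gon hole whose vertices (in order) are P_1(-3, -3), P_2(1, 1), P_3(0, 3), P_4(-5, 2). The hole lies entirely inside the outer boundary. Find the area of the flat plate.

Outer boundary:
Σ = (-144) + (-81) + (-66) + (-102) + (-32) = -425
Area = |Σ|/2 = 212.5.
Hole:
Apply the surveyor's formula: 2A = Σ (x_i·y_{i+1} − x_{i+1}·y_i), indices taken mod 4.
Σ = (0) + (3) + (15) + (21) = 39
Area = |Σ|/2 = 19.5.
Net area = 212.5 − 19.5 = 193.

193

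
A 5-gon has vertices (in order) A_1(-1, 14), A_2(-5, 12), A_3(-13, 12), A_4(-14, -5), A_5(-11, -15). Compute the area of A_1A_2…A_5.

Apply Gauss's area formula: 2A = Σ (x_i·y_{i+1} − x_{i+1}·y_i), indices taken mod 5.
Cross-terms: 58, 96, 233, 155, -169  ⇒  Σ = 373
Area = |Σ|/2 = 186.5.

186.5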